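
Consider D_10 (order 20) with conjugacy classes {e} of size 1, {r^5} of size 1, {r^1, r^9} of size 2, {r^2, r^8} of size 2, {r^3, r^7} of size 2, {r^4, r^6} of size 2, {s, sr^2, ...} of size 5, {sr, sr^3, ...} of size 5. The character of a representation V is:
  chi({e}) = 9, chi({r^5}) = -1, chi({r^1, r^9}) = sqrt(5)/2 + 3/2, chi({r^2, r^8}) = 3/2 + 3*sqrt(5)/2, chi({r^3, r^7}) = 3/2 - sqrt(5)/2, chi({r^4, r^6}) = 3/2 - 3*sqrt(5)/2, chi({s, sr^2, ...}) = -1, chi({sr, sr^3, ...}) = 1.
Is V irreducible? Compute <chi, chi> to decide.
Not irreducible (reducible): <chi, chi> = 8 > 1.

<chi, chi> = (1/|G|) sum_C |C| * |chi(C)|^2 = (1/20)[1*|9|^2 + 1*|-1|^2 + 2*|sqrt(5)/2 + 3/2|^2 + 2*|3/2 + 3*sqrt(5)/2|^2 + 2*|3/2 - sqrt(5)/2|^2 + 2*|3/2 - 3*sqrt(5)/2|^2 + 5*|-1|^2 + 5*|1|^2]
  = (1/20)[(81) + (1) + (3*sqrt(5) + 7) + (9*sqrt(5) + 27) + (7 - 3*sqrt(5)) + (27 - 9*sqrt(5)) + (5) + (5)] = 160/20 = 8.
A character is irreducible iff <chi, chi> = 1, so this representation is reducible.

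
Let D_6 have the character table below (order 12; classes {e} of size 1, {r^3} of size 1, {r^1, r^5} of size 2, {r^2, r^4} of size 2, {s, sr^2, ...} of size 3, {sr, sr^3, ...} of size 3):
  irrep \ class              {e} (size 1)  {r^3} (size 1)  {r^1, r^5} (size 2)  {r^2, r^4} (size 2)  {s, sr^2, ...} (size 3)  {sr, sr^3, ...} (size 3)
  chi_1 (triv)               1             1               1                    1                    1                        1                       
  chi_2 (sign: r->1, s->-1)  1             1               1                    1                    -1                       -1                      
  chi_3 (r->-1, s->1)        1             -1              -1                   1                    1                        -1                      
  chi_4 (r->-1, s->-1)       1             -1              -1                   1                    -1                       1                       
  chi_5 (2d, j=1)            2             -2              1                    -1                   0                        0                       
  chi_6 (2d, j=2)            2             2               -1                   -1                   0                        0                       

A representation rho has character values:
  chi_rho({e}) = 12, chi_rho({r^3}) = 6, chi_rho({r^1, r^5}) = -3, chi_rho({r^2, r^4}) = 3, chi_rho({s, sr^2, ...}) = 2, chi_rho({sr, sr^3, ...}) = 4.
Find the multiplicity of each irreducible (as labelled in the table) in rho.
Multiplicities: chi_1: 3, chi_2: 0, chi_3: 1, chi_4: 2, chi_5: 0, chi_6: 3.

Derivation: Use <chi_rho, chi> = (1/|G|) sum_C |C| * chi_rho(C) * conj(chi(C)) with |G| = 12 for each irreducible chi in the table:
  <chi_rho, chi_1> = (1/12)[1*(12)*conj(1) + 1*(6)*conj(1) + 2*(-3)*conj(1) + 2*(3)*conj(1) + 3*(2)*conj(1) + 3*(4)*conj(1)]
      = (1/12)[(12) + (6) + (-6) + (6) + (6) + (12)] = 36/12 = 3
  <chi_rho, chi_2> = (1/12)[1*(12)*conj(1) + 1*(6)*conj(1) + 2*(-3)*conj(1) + 2*(3)*conj(1) + 3*(2)*conj(-1) + 3*(4)*conj(-1)]
      = (1/12)[(12) + (6) + (-6) + (6) + (-6) + (-12)] = 0/12 = 0
  <chi_rho, chi_3> = (1/12)[1*(12)*conj(1) + 1*(6)*conj(-1) + 2*(-3)*conj(-1) + 2*(3)*conj(1) + 3*(2)*conj(1) + 3*(4)*conj(-1)]
      = (1/12)[(12) + (-6) + (6) + (6) + (6) + (-12)] = 12/12 = 1
  <chi_rho, chi_4> = (1/12)[1*(12)*conj(1) + 1*(6)*conj(-1) + 2*(-3)*conj(-1) + 2*(3)*conj(1) + 3*(2)*conj(-1) + 3*(4)*conj(1)]
      = (1/12)[(12) + (-6) + (6) + (6) + (-6) + (12)] = 24/12 = 2
  <chi_rho, chi_5> = (1/12)[1*(12)*conj(2) + 1*(6)*conj(-2) + 2*(-3)*conj(1) + 2*(3)*conj(-1) + 3*(2)*conj(0) + 3*(4)*conj(0)]
      = (1/12)[(24) + (-12) + (-6) + (-6) + (0) + (0)] = 0/12 = 0
  <chi_rho, chi_6> = (1/12)[1*(12)*conj(2) + 1*(6)*conj(2) + 2*(-3)*conj(-1) + 2*(3)*conj(-1) + 3*(2)*conj(0) + 3*(4)*conj(0)]
      = (1/12)[(24) + (12) + (6) + (-6) + (0) + (0)] = 36/12 = 3
Dimension check: dim(rho) = sum (mult * dim) = 3*1 + 0*1 + 1*1 + 2*1 + 0*2 + 3*2 = 12 = chi_rho(e) = 12.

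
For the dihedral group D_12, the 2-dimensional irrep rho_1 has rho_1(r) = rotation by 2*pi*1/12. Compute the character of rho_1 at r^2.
chi_{rho_1}(r^2) = 2*cos(2*pi*1*2/12) = 1

Proof sketch: rho_1(r^2) is rotation by angle 2*pi*1*2/12, whose trace is 2*cos(2*pi*1*2/12) = 1.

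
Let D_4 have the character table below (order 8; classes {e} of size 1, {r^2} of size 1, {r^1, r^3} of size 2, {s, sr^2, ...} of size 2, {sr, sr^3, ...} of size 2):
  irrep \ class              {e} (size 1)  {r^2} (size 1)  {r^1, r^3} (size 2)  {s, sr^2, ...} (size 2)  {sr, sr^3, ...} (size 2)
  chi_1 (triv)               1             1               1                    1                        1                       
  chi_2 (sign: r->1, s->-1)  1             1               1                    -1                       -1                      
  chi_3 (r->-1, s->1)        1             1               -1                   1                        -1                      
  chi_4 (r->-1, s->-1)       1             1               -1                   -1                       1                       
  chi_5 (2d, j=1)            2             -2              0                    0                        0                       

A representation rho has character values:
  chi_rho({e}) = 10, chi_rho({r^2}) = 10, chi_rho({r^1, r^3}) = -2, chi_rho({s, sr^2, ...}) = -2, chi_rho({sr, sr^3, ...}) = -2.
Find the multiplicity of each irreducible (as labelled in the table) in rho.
Multiplicities: chi_1: 1, chi_2: 3, chi_3: 3, chi_4: 3, chi_5: 0.

Details: Use <chi_rho, chi> = (1/|G|) sum_C |C| * chi_rho(C) * conj(chi(C)) with |G| = 8 for each irreducible chi in the table:
  <chi_rho, chi_1> = (1/8)[1*(10)*conj(1) + 1*(10)*conj(1) + 2*(-2)*conj(1) + 2*(-2)*conj(1) + 2*(-2)*conj(1)]
      = (1/8)[(10) + (10) + (-4) + (-4) + (-4)] = 8/8 = 1
  <chi_rho, chi_2> = (1/8)[1*(10)*conj(1) + 1*(10)*conj(1) + 2*(-2)*conj(1) + 2*(-2)*conj(-1) + 2*(-2)*conj(-1)]
      = (1/8)[(10) + (10) + (-4) + (4) + (4)] = 24/8 = 3
  <chi_rho, chi_3> = (1/8)[1*(10)*conj(1) + 1*(10)*conj(1) + 2*(-2)*conj(-1) + 2*(-2)*conj(1) + 2*(-2)*conj(-1)]
      = (1/8)[(10) + (10) + (4) + (-4) + (4)] = 24/8 = 3
  <chi_rho, chi_4> = (1/8)[1*(10)*conj(1) + 1*(10)*conj(1) + 2*(-2)*conj(-1) + 2*(-2)*conj(-1) + 2*(-2)*conj(1)]
      = (1/8)[(10) + (10) + (4) + (4) + (-4)] = 24/8 = 3
  <chi_rho, chi_5> = (1/8)[1*(10)*conj(2) + 1*(10)*conj(-2) + 2*(-2)*conj(0) + 2*(-2)*conj(0) + 2*(-2)*conj(0)]
      = (1/8)[(20) + (-20) + (0) + (0) + (0)] = 0/8 = 0
Dimension check: dim(rho) = sum (mult * dim) = 1*1 + 3*1 + 3*1 + 3*1 + 0*2 = 10 = chi_rho(e) = 10.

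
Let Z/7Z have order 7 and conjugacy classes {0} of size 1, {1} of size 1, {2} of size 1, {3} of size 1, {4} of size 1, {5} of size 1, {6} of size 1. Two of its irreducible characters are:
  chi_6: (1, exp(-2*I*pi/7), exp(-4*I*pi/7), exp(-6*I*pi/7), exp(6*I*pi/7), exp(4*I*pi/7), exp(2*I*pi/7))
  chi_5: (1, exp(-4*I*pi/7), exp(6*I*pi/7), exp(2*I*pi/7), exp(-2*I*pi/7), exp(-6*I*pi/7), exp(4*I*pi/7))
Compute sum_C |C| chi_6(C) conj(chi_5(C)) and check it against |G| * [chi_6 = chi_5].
Sum = 0; so <chi_6, chi_5> = 0 (distinct irreducibles are orthogonal).

Proof sketch: Compute term by term over conjugacy classes (|C| * chi_6(C) * conj(chi_5(C))):
  1*(1)*conj(1) + 1*(exp(-2*I*pi/7))*conj(exp(-4*I*pi/7)) + 1*(exp(-4*I*pi/7))*conj(exp(6*I*pi/7)) + 1*(exp(-6*I*pi/7))*conj(exp(2*I*pi/7)) + 1*(exp(6*I*pi/7))*conj(exp(-2*I*pi/7)) + 1*(exp(4*I*pi/7))*conj(exp(-6*I*pi/7)) + 1*(exp(2*I*pi/7))*conj(exp(4*I*pi/7))
  = (1) + (exp(2*I*pi/7)) + (exp(4*I*pi/7)) + (exp(6*I*pi/7)) + (exp(-6*I*pi/7)) + (exp(-4*I*pi/7)) + (exp(-2*I*pi/7))
  = 0.
(Exp terms are combined using exp(i*s)*conj(exp(i*t)) = exp(i*(s-t)), and sums of them are collapsed using the identity that for every m > 1 the m distinct m-th roots of unity sum to 0, e.g. 1 + exp(2*I*pi/3) + exp(-2*I*pi/3) = 0.)
Dividing by |G| = 7 gives 0/7 = 0, matching the row-orthogonality relation <chi_6, chi_5> = [chi_6 = chi_5].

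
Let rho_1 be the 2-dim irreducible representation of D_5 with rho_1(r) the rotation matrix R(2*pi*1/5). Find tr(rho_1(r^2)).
chi_{rho_1}(r^2) = 2*cos(2*pi*1*2/5) = -sqrt(5)/2 - 1/2

Working: rho_1(r^2) is rotation by angle 2*pi*1*2/5, whose trace is 2*cos(2*pi*1*2/5) = -sqrt(5)/2 - 1/2.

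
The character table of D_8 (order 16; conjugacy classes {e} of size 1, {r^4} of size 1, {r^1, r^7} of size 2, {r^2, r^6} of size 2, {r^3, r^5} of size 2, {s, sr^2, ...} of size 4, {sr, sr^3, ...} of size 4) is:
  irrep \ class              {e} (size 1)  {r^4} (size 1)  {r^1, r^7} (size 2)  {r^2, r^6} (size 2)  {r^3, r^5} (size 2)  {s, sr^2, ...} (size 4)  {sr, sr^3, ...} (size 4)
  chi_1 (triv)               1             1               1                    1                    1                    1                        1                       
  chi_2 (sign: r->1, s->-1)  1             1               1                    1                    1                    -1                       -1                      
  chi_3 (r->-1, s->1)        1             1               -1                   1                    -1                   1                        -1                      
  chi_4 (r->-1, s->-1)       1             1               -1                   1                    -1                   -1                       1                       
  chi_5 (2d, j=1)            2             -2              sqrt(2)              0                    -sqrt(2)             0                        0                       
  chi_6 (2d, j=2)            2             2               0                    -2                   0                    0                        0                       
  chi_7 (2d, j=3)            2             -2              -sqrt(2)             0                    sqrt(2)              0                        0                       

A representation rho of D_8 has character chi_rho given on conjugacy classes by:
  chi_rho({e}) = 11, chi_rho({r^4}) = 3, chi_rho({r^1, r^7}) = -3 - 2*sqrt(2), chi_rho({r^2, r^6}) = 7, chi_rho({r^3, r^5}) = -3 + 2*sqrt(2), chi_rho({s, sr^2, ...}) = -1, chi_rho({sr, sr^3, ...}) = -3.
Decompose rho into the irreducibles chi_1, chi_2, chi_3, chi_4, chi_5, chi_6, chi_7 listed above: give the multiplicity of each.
Multiplicities: chi_1: 0, chi_2: 2, chi_3: 3, chi_4: 2, chi_5: 0, chi_6: 0, chi_7: 2.

Explanation: Use <chi_rho, chi> = (1/|G|) sum_C |C| * chi_rho(C) * conj(chi(C)) with |G| = 16 for each irreducible chi in the table:
  <chi_rho, chi_1> = (1/16)[1*(11)*conj(1) + 1*(3)*conj(1) + 2*(-3 - 2*sqrt(2))*conj(1) + 2*(7)*conj(1) + 2*(-3 + 2*sqrt(2))*conj(1) + 4*(-1)*conj(1) + 4*(-3)*conj(1)]
      = (1/16)[(11) + (3) + (-6 - 4*sqrt(2)) + (14) + (-6 + 4*sqrt(2)) + (-4) + (-12)] = 0/16 = 0
  <chi_rho, chi_2> = (1/16)[1*(11)*conj(1) + 1*(3)*conj(1) + 2*(-3 - 2*sqrt(2))*conj(1) + 2*(7)*conj(1) + 2*(-3 + 2*sqrt(2))*conj(1) + 4*(-1)*conj(-1) + 4*(-3)*conj(-1)]
      = (1/16)[(11) + (3) + (-6 - 4*sqrt(2)) + (14) + (-6 + 4*sqrt(2)) + (4) + (12)] = 32/16 = 2
  <chi_rho, chi_3> = (1/16)[1*(11)*conj(1) + 1*(3)*conj(1) + 2*(-3 - 2*sqrt(2))*conj(-1) + 2*(7)*conj(1) + 2*(-3 + 2*sqrt(2))*conj(-1) + 4*(-1)*conj(1) + 4*(-3)*conj(-1)]
      = (1/16)[(11) + (3) + (4*sqrt(2) + 6) + (14) + (6 - 4*sqrt(2)) + (-4) + (12)] = 48/16 = 3
  <chi_rho, chi_4> = (1/16)[1*(11)*conj(1) + 1*(3)*conj(1) + 2*(-3 - 2*sqrt(2))*conj(-1) + 2*(7)*conj(1) + 2*(-3 + 2*sqrt(2))*conj(-1) + 4*(-1)*conj(-1) + 4*(-3)*conj(1)]
      = (1/16)[(11) + (3) + (4*sqrt(2) + 6) + (14) + (6 - 4*sqrt(2)) + (4) + (-12)] = 32/16 = 2
  <chi_rho, chi_5> = (1/16)[1*(11)*conj(2) + 1*(3)*conj(-2) + 2*(-3 - 2*sqrt(2))*conj(sqrt(2)) + 2*(7)*conj(0) + 2*(-3 + 2*sqrt(2))*conj(-sqrt(2)) + 4*(-1)*conj(0) + 4*(-3)*conj(0)]
      = (1/16)[(22) + (-6) + (-6*sqrt(2) - 8) + (0) + (-8 + 6*sqrt(2)) + (0) + (0)] = 0/16 = 0
  <chi_rho, chi_6> = (1/16)[1*(11)*conj(2) + 1*(3)*conj(2) + 2*(-3 - 2*sqrt(2))*conj(0) + 2*(7)*conj(-2) + 2*(-3 + 2*sqrt(2))*conj(0) + 4*(-1)*conj(0) + 4*(-3)*conj(0)]
      = (1/16)[(22) + (6) + (0) + (-28) + (0) + (0) + (0)] = 0/16 = 0
  <chi_rho, chi_7> = (1/16)[1*(11)*conj(2) + 1*(3)*conj(-2) + 2*(-3 - 2*sqrt(2))*conj(-sqrt(2)) + 2*(7)*conj(0) + 2*(-3 + 2*sqrt(2))*conj(sqrt(2)) + 4*(-1)*conj(0) + 4*(-3)*conj(0)]
      = (1/16)[(22) + (-6) + (8 + 6*sqrt(2)) + (0) + (8 - 6*sqrt(2)) + (0) + (0)] = 32/16 = 2
Dimension check: dim(rho) = sum (mult * dim) = 0*1 + 2*1 + 3*1 + 2*1 + 0*2 + 0*2 + 2*2 = 11 = chi_rho(e) = 11.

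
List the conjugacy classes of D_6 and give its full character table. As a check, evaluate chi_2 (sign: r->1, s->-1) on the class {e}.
Conjugacy classes: {e} of size 1, {r^3} of size 1, {r^1, r^5} of size 2, {r^2, r^4} of size 2, {s, sr^2, ...} of size 3, {sr, sr^3, ...} of size 3.
Character table:
  irrep \ class              {e} (size 1)  {r^3} (size 1)  {r^1, r^5} (size 2)  {r^2, r^4} (size 2)  {s, sr^2, ...} (size 3)  {sr, sr^3, ...} (size 3)
  chi_1 (triv)               1             1               1                    1                    1                        1                       
  chi_2 (sign: r->1, s->-1)  1             1               1                    1                    -1                       -1                      
  chi_3 (r->-1, s->1)        1             -1              -1                   1                    1                        -1                      
  chi_4 (r->-1, s->-1)       1             -1              -1                   1                    -1                       1                       
  chi_5 (2d, j=1)            2             -2              1                    -1                   0                        0                       
  chi_6 (2d, j=2)            2             2               -1                   -1                   0                        0                       

Spot check: chi_2 (sign: r->1, s->-1) on {e} = 1.

Details: D_6 has order 2*6 = 12 with 6 conjugacy classes, hence 6 irreducibles. Sum of squared dims 1 + 1 + 1 + 1 + 4 + 4 = 12 = |G|. Linear characters come from the abelianisation; the 2-dimensional irreps have character r^k -> 2*cos(2*pi*j*k/6), reflections -> 0.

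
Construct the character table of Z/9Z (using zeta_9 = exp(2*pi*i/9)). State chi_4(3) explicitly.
Character table of Z/9Z (irreps indexed chi_0,...,chi_8 with chi_k(m) = zeta_9^(k*m), zeta_9 = exp(2*pi*i/9)):
  irrep \ class  {0} (size 1)  {1} (size 1)    {2} (size 1)    {3} (size 1)    {4} (size 1)    {5} (size 1)    {6} (size 1)    {7} (size 1)    {8} (size 1)  
  chi_0          1             1               1               1               1               1               1               1               1             
  chi_1          1             exp(2*I*pi/9)   exp(4*I*pi/9)   exp(2*I*pi/3)   exp(8*I*pi/9)   exp(-8*I*pi/9)  exp(-2*I*pi/3)  exp(-4*I*pi/9)  exp(-2*I*pi/9)
  chi_2          1             exp(4*I*pi/9)   exp(8*I*pi/9)   exp(-2*I*pi/3)  exp(-2*I*pi/9)  exp(2*I*pi/9)   exp(2*I*pi/3)   exp(-8*I*pi/9)  exp(-4*I*pi/9)
  chi_3          1             exp(2*I*pi/3)   exp(-2*I*pi/3)  1               exp(2*I*pi/3)   exp(-2*I*pi/3)  1               exp(2*I*pi/3)   exp(-2*I*pi/3)
  chi_4          1             exp(8*I*pi/9)   exp(-2*I*pi/9)  exp(2*I*pi/3)   exp(-4*I*pi/9)  exp(4*I*pi/9)   exp(-2*I*pi/3)  exp(2*I*pi/9)   exp(-8*I*pi/9)
  chi_5          1             exp(-8*I*pi/9)  exp(2*I*pi/9)   exp(-2*I*pi/3)  exp(4*I*pi/9)   exp(-4*I*pi/9)  exp(2*I*pi/3)   exp(-2*I*pi/9)  exp(8*I*pi/9) 
  chi_6          1             exp(-2*I*pi/3)  exp(2*I*pi/3)   1               exp(-2*I*pi/3)  exp(2*I*pi/3)   1               exp(-2*I*pi/3)  exp(2*I*pi/3) 
  chi_7          1             exp(-4*I*pi/9)  exp(-8*I*pi/9)  exp(2*I*pi/3)   exp(2*I*pi/9)   exp(-2*I*pi/9)  exp(-2*I*pi/3)  exp(8*I*pi/9)   exp(4*I*pi/9) 
  chi_8          1             exp(-2*I*pi/9)  exp(-4*I*pi/9)  exp(-2*I*pi/3)  exp(-8*I*pi/9)  exp(8*I*pi/9)   exp(2*I*pi/3)   exp(4*I*pi/9)   exp(2*I*pi/9) 

Spot check: chi_4(3) = zeta_9^(4*3) = zeta_9^12 = exp(2*I*pi/3).

Explanation: Z/9Z is abelian, so all 9 irreducible complex representations are 1-dimensional. They are given by chi_k(m) = zeta_9^(k*m) for k = 0,...,8. Row orthogonality: sum_m chi_k(m) conj(chi_l(m)) = 9 * [k = l].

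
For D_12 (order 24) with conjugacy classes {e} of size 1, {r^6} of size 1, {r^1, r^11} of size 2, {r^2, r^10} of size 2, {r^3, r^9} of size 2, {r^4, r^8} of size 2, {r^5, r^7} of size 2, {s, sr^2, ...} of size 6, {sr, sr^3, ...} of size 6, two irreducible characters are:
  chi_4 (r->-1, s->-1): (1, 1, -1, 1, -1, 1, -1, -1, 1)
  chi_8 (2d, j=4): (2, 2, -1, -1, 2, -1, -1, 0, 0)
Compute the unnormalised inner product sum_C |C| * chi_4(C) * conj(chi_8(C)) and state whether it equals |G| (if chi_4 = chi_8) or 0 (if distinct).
Sum = 0; so <chi_4, chi_8> = 0 (distinct irreducibles are orthogonal).

Argument: Compute term by term over conjugacy classes (|C| * chi_4(C) * conj(chi_8(C))):
  1*(1)*conj(2) + 1*(1)*conj(2) + 2*(-1)*conj(-1) + 2*(1)*conj(-1) + 2*(-1)*conj(2) + 2*(1)*conj(-1) + 2*(-1)*conj(-1) + 6*(-1)*conj(0) + 6*(1)*conj(0)
  = (2) + (2) + (2) + (-2) + (-4) + (-2) + (2) + (0) + (0)
  = 0.
Dividing by |G| = 24 gives 0/24 = 0, matching the row-orthogonality relation <chi_4, chi_8> = [chi_4 = chi_8].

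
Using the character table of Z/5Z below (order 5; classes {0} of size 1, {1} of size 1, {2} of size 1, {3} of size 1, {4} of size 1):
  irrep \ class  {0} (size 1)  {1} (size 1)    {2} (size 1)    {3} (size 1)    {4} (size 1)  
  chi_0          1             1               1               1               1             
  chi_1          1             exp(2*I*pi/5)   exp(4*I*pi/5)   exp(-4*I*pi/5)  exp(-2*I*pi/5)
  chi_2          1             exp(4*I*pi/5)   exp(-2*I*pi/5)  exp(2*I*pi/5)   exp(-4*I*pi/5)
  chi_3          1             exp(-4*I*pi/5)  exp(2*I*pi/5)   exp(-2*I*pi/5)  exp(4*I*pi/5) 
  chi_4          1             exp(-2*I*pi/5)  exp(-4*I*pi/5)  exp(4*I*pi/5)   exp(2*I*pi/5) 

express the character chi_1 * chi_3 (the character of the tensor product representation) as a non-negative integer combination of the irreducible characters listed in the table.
chi_1 tensor chi_3 = chi_4 (all other irreducibles have multiplicity 0).

Explanation: The character of a tensor product is the pointwise product (chi_1 * chi_3)(C) = chi_1(C) * chi_3(C):
  {0}: (1)*(1), {1}: (exp(2*I*pi/5))*(exp(-4*I*pi/5)), {2}: (exp(4*I*pi/5))*(exp(2*I*pi/5)), {3}: (exp(-4*I*pi/5))*(exp(-2*I*pi/5)), {4}: (exp(-2*I*pi/5))*(exp(4*I*pi/5))
so (chi_1 * chi_3) takes values
  {0} -> 1, {1} -> exp(-2*I*pi/5), {2} -> exp(-4*I*pi/5), {3} -> exp(4*I*pi/5), {4} -> exp(2*I*pi/5).
Now take the inner product of this character with each irreducible chi from the table, <chi_1*chi_3, chi> = (1/5) sum_C |C| (chi_1*chi_3)(C) conj(chi(C)):
  <chi_1*chi_3, chi_0> = (1/5)[1*(1)*conj(1) + 1*(exp(-2*I*pi/5))*conj(1) + 1*(exp(-4*I*pi/5))*conj(1) + 1*(exp(4*I*pi/5))*conj(1) + 1*(exp(2*I*pi/5))*conj(1)]
      = (1/5)[(1) + (exp(-2*I*pi/5)) + (exp(-4*I*pi/5)) + (exp(4*I*pi/5)) + (exp(2*I*pi/5))] = 0/5 = 0
  <chi_1*chi_3, chi_1> = (1/5)[1*(1)*conj(1) + 1*(exp(-2*I*pi/5))*conj(exp(2*I*pi/5)) + 1*(exp(-4*I*pi/5))*conj(exp(4*I*pi/5)) + 1*(exp(4*I*pi/5))*conj(exp(-4*I*pi/5)) + 1*(exp(2*I*pi/5))*conj(exp(-2*I*pi/5))]
      = (1/5)[(1) + (exp(-4*I*pi/5)) + (exp(2*I*pi/5)) + (exp(-2*I*pi/5)) + (exp(4*I*pi/5))] = 0/5 = 0
  <chi_1*chi_3, chi_2> = (1/5)[1*(1)*conj(1) + 1*(exp(-2*I*pi/5))*conj(exp(4*I*pi/5)) + 1*(exp(-4*I*pi/5))*conj(exp(-2*I*pi/5)) + 1*(exp(4*I*pi/5))*conj(exp(2*I*pi/5)) + 1*(exp(2*I*pi/5))*conj(exp(-4*I*pi/5))]
      = (1/5)[(1) + (exp(4*I*pi/5)) + (exp(-2*I*pi/5)) + (exp(2*I*pi/5)) + (exp(-4*I*pi/5))] = 0/5 = 0
  <chi_1*chi_3, chi_3> = (1/5)[1*(1)*conj(1) + 1*(exp(-2*I*pi/5))*conj(exp(-4*I*pi/5)) + 1*(exp(-4*I*pi/5))*conj(exp(2*I*pi/5)) + 1*(exp(4*I*pi/5))*conj(exp(-2*I*pi/5)) + 1*(exp(2*I*pi/5))*conj(exp(4*I*pi/5))]
      = (1/5)[(1) + (exp(2*I*pi/5)) + (exp(4*I*pi/5)) + (exp(-4*I*pi/5)) + (exp(-2*I*pi/5))] = 0/5 = 0
  <chi_1*chi_3, chi_4> = (1/5)[1*(1)*conj(1) + 1*(exp(-2*I*pi/5))*conj(exp(-2*I*pi/5)) + 1*(exp(-4*I*pi/5))*conj(exp(-4*I*pi/5)) + 1*(exp(4*I*pi/5))*conj(exp(4*I*pi/5)) + 1*(exp(2*I*pi/5))*conj(exp(2*I*pi/5))]
      = (1/5)[(1) + (1) + (1) + (1) + (1)] = 5/5 = 1
(Exp terms are combined using exp(i*s)*conj(exp(i*t)) = exp(i*(s-t)), and sums of them are collapsed using the identity that for every m > 1 the m distinct m-th roots of unity sum to 0, e.g. 1 + exp(2*I*pi/3) + exp(-2*I*pi/3) = 0.)
Hence the multiplicities are chi_4: 1. Dimension check: dim(chi_1)*dim(chi_3) = 1*1 = 1 and sum (mult * dim) = 1*1 = 1.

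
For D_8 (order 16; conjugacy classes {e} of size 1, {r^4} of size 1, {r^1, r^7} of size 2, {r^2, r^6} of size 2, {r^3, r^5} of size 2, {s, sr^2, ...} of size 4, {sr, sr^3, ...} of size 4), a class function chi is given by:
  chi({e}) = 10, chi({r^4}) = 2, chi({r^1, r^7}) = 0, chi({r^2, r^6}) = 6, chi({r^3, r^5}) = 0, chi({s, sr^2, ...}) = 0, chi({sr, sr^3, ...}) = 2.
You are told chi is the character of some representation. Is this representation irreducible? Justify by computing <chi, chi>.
Not irreducible (reducible): <chi, chi> = 12 > 1.

Solution. <chi, chi> = (1/|G|) sum_C |C| * |chi(C)|^2 = (1/16)[1*|10|^2 + 1*|2|^2 + 2*|0|^2 + 2*|6|^2 + 2*|0|^2 + 4*|0|^2 + 4*|2|^2]
  = (1/16)[(100) + (4) + (0) + (72) + (0) + (0) + (16)] = 192/16 = 12.
A character is irreducible iff <chi, chi> = 1, so this representation is reducible.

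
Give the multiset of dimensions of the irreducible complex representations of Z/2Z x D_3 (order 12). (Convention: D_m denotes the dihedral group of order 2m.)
Dimensions: 1, 1, 1, 1, 2, 2

Why: There are 6 irreducibles (= number of conjugacy classes). Their dimensions d_i satisfy sum d_i^2 = |G| = 12: 1 + 1 + 1 + 1 + 4 + 4 = 12. (For the product with Z/2Z: each of the 2 1-dim characters of Z/2Z tensors with each irrep of D_3, giving 2 copies of each D_3-dimension.)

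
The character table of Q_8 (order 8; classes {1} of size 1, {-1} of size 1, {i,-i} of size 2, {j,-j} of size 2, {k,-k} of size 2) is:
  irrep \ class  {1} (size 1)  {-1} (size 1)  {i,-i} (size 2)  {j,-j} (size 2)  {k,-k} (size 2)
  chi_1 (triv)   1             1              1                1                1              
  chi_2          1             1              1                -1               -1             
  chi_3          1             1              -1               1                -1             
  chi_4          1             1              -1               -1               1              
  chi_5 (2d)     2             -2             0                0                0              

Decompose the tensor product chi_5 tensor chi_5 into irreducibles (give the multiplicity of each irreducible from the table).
chi_5 tensor chi_5 = chi_1 + chi_2 + chi_3 + chi_4 (all other irreducibles have multiplicity 0).

Details: The character of a tensor product is the pointwise product (chi_5 * chi_5)(C) = chi_5(C) * chi_5(C):
  {1}: (2)*(2), {-1}: (-2)*(-2), {i,-i}: (0)*(0), {j,-j}: (0)*(0), {k,-k}: (0)*(0)
so (chi_5 * chi_5) takes values
  {1} -> 4, {-1} -> 4, {i,-i} -> 0, {j,-j} -> 0, {k,-k} -> 0.
Now take the inner product of this character with each irreducible chi from the table, <chi_5*chi_5, chi> = (1/8) sum_C |C| (chi_5*chi_5)(C) conj(chi(C)):
  <chi_5*chi_5, chi_1> = (1/8)[1*(4)*conj(1) + 1*(4)*conj(1) + 2*(0)*conj(1) + 2*(0)*conj(1) + 2*(0)*conj(1)]
      = (1/8)[(4) + (4) + (0) + (0) + (0)] = 8/8 = 1
  <chi_5*chi_5, chi_2> = (1/8)[1*(4)*conj(1) + 1*(4)*conj(1) + 2*(0)*conj(1) + 2*(0)*conj(-1) + 2*(0)*conj(-1)]
      = (1/8)[(4) + (4) + (0) + (0) + (0)] = 8/8 = 1
  <chi_5*chi_5, chi_3> = (1/8)[1*(4)*conj(1) + 1*(4)*conj(1) + 2*(0)*conj(-1) + 2*(0)*conj(1) + 2*(0)*conj(-1)]
      = (1/8)[(4) + (4) + (0) + (0) + (0)] = 8/8 = 1
  <chi_5*chi_5, chi_4> = (1/8)[1*(4)*conj(1) + 1*(4)*conj(1) + 2*(0)*conj(-1) + 2*(0)*conj(-1) + 2*(0)*conj(1)]
      = (1/8)[(4) + (4) + (0) + (0) + (0)] = 8/8 = 1
  <chi_5*chi_5, chi_5> = (1/8)[1*(4)*conj(2) + 1*(4)*conj(-2) + 2*(0)*conj(0) + 2*(0)*conj(0) + 2*(0)*conj(0)]
      = (1/8)[(8) + (-8) + (0) + (0) + (0)] = 0/8 = 0
Hence the multiplicities are chi_1: 1, chi_2: 1, chi_3: 1, chi_4: 1. Dimension check: dim(chi_5)*dim(chi_5) = 2*2 = 4 and sum (mult * dim) = 1*1 + 1*1 + 1*1 + 1*1 = 4.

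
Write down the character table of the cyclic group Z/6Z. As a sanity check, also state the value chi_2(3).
Character table of Z/6Z (irreps indexed chi_0,...,chi_5 with chi_k(m) = zeta_6^(k*m), zeta_6 = exp(2*pi*i/6)):
  irrep \ class  {0} (size 1)  {1} (size 1)    {2} (size 1)    {3} (size 1)  {4} (size 1)    {5} (size 1)  
  chi_0          1             1               1               1             1               1             
  chi_1          1             exp(I*pi/3)     exp(2*I*pi/3)   -1            exp(-2*I*pi/3)  exp(-I*pi/3)  
  chi_2          1             exp(2*I*pi/3)   exp(-2*I*pi/3)  1             exp(2*I*pi/3)   exp(-2*I*pi/3)
  chi_3          1             -1              1               -1            1               -1            
  chi_4          1             exp(-2*I*pi/3)  exp(2*I*pi/3)   1             exp(-2*I*pi/3)  exp(2*I*pi/3) 
  chi_5          1             exp(-I*pi/3)    exp(-2*I*pi/3)  -1            exp(2*I*pi/3)   exp(I*pi/3)   

Spot check: chi_2(3) = zeta_6^(2*3) = zeta_6^6 = 1.

Explanation: Z/6Z is abelian, so all 6 irreducible complex representations are 1-dimensional. They are given by chi_k(m) = zeta_6^(k*m) for k = 0,...,5. Row orthogonality: sum_m chi_k(m) conj(chi_l(m)) = 6 * [k = l].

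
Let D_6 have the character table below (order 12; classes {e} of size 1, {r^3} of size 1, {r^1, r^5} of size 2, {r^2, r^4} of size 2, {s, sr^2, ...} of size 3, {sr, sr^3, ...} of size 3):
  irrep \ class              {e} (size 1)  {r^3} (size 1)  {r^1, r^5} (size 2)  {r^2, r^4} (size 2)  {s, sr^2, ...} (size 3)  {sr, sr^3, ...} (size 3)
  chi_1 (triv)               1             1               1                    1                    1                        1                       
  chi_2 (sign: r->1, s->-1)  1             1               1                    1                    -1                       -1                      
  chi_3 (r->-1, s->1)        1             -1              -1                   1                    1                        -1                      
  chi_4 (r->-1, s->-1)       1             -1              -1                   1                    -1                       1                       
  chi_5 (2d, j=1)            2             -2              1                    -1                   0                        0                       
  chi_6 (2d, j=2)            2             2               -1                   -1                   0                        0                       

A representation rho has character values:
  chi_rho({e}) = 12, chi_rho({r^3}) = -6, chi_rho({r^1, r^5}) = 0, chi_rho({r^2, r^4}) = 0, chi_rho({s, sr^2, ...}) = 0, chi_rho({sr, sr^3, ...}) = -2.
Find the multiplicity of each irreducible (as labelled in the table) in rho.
Multiplicities: chi_1: 0, chi_2: 1, chi_3: 2, chi_4: 1, chi_5: 3, chi_6: 1.

Derivation: Use <chi_rho, chi> = (1/|G|) sum_C |C| * chi_rho(C) * conj(chi(C)) with |G| = 12 for each irreducible chi in the table:
  <chi_rho, chi_1> = (1/12)[1*(12)*conj(1) + 1*(-6)*conj(1) + 2*(0)*conj(1) + 2*(0)*conj(1) + 3*(0)*conj(1) + 3*(-2)*conj(1)]
      = (1/12)[(12) + (-6) + (0) + (0) + (0) + (-6)] = 0/12 = 0
  <chi_rho, chi_2> = (1/12)[1*(12)*conj(1) + 1*(-6)*conj(1) + 2*(0)*conj(1) + 2*(0)*conj(1) + 3*(0)*conj(-1) + 3*(-2)*conj(-1)]
      = (1/12)[(12) + (-6) + (0) + (0) + (0) + (6)] = 12/12 = 1
  <chi_rho, chi_3> = (1/12)[1*(12)*conj(1) + 1*(-6)*conj(-1) + 2*(0)*conj(-1) + 2*(0)*conj(1) + 3*(0)*conj(1) + 3*(-2)*conj(-1)]
      = (1/12)[(12) + (6) + (0) + (0) + (0) + (6)] = 24/12 = 2
  <chi_rho, chi_4> = (1/12)[1*(12)*conj(1) + 1*(-6)*conj(-1) + 2*(0)*conj(-1) + 2*(0)*conj(1) + 3*(0)*conj(-1) + 3*(-2)*conj(1)]
      = (1/12)[(12) + (6) + (0) + (0) + (0) + (-6)] = 12/12 = 1
  <chi_rho, chi_5> = (1/12)[1*(12)*conj(2) + 1*(-6)*conj(-2) + 2*(0)*conj(1) + 2*(0)*conj(-1) + 3*(0)*conj(0) + 3*(-2)*conj(0)]
      = (1/12)[(24) + (12) + (0) + (0) + (0) + (0)] = 36/12 = 3
  <chi_rho, chi_6> = (1/12)[1*(12)*conj(2) + 1*(-6)*conj(2) + 2*(0)*conj(-1) + 2*(0)*conj(-1) + 3*(0)*conj(0) + 3*(-2)*conj(0)]
      = (1/12)[(24) + (-12) + (0) + (0) + (0) + (0)] = 12/12 = 1
Dimension check: dim(rho) = sum (mult * dim) = 0*1 + 1*1 + 2*1 + 1*1 + 3*2 + 1*2 = 12 = chi_rho(e) = 12.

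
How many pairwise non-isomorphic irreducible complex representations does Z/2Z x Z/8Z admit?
16

Reasoning: The number of irreducible complex representations of a finite group equals its number of conjugacy classes. Z/2Z x Z/8Z is abelian of order 16, so every element is its own conjugacy class: 16 classes, so Z/2Z x Z/8Z (order 16) has exactly 16 irreducible complex representations.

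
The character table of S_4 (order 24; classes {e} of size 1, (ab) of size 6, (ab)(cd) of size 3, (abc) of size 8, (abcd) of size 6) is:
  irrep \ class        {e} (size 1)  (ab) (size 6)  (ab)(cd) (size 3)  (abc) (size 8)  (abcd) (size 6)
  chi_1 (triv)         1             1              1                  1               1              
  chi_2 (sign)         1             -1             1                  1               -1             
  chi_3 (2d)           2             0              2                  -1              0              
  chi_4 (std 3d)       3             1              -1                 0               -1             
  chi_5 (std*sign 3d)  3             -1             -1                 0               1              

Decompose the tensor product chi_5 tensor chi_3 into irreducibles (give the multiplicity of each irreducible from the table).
chi_5 tensor chi_3 = chi_4 + chi_5 (all other irreducibles have multiplicity 0).

The character of a tensor product is the pointwise product (chi_5 * chi_3)(C) = chi_5(C) * chi_3(C):
  {e}: (3)*(2), (ab): (-1)*(0), (ab)(cd): (-1)*(2), (abc): (0)*(-1), (abcd): (1)*(0)
so (chi_5 * chi_3) takes values
  {e} -> 6, (ab) -> 0, (ab)(cd) -> -2, (abc) -> 0, (abcd) -> 0.
Now take the inner product of this character with each irreducible chi from the table, <chi_5*chi_3, chi> = (1/24) sum_C |C| (chi_5*chi_3)(C) conj(chi(C)):
  <chi_5*chi_3, chi_1> = (1/24)[1*(6)*conj(1) + 6*(0)*conj(1) + 3*(-2)*conj(1) + 8*(0)*conj(1) + 6*(0)*conj(1)]
      = (1/24)[(6) + (0) + (-6) + (0) + (0)] = 0/24 = 0
  <chi_5*chi_3, chi_2> = (1/24)[1*(6)*conj(1) + 6*(0)*conj(-1) + 3*(-2)*conj(1) + 8*(0)*conj(1) + 6*(0)*conj(-1)]
      = (1/24)[(6) + (0) + (-6) + (0) + (0)] = 0/24 = 0
  <chi_5*chi_3, chi_3> = (1/24)[1*(6)*conj(2) + 6*(0)*conj(0) + 3*(-2)*conj(2) + 8*(0)*conj(-1) + 6*(0)*conj(0)]
      = (1/24)[(12) + (0) + (-12) + (0) + (0)] = 0/24 = 0
  <chi_5*chi_3, chi_4> = (1/24)[1*(6)*conj(3) + 6*(0)*conj(1) + 3*(-2)*conj(-1) + 8*(0)*conj(0) + 6*(0)*conj(-1)]
      = (1/24)[(18) + (0) + (6) + (0) + (0)] = 24/24 = 1
  <chi_5*chi_3, chi_5> = (1/24)[1*(6)*conj(3) + 6*(0)*conj(-1) + 3*(-2)*conj(-1) + 8*(0)*conj(0) + 6*(0)*conj(1)]
      = (1/24)[(18) + (0) + (6) + (0) + (0)] = 24/24 = 1
Hence the multiplicities are chi_4: 1, chi_5: 1. Dimension check: dim(chi_5)*dim(chi_3) = 3*2 = 6 and sum (mult * dim) = 1*3 + 1*3 = 6.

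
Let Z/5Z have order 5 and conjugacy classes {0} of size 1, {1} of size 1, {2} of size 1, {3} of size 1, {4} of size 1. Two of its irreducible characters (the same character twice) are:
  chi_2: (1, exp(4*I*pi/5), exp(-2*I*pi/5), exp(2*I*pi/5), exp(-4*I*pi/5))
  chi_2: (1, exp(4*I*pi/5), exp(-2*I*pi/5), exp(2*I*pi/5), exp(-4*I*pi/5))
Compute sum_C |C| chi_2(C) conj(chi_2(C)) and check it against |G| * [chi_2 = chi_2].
Sum = 5 = |G| = 5; so <chi_2, chi_2> = 1 (norm-1 confirms irreducibility).

Solution. Compute term by term over conjugacy classes (|C| * chi_2(C) * conj(chi_2(C))):
  1*(1)*conj(1) + 1*(exp(4*I*pi/5))*conj(exp(4*I*pi/5)) + 1*(exp(-2*I*pi/5))*conj(exp(-2*I*pi/5)) + 1*(exp(2*I*pi/5))*conj(exp(2*I*pi/5)) + 1*(exp(-4*I*pi/5))*conj(exp(-4*I*pi/5))
  = (1) + (1) + (1) + (1) + (1)
  = 5.
(Exp terms are combined using exp(i*s)*conj(exp(i*t)) = exp(i*(s-t)), and sums of them are collapsed using the identity that for every m > 1 the m distinct m-th roots of unity sum to 0, e.g. 1 + exp(2*I*pi/3) + exp(-2*I*pi/3) = 0.)
Dividing by |G| = 5 gives 5/5 = 1, matching the row-orthogonality relation <chi_2, chi_2> = [chi_2 = chi_2].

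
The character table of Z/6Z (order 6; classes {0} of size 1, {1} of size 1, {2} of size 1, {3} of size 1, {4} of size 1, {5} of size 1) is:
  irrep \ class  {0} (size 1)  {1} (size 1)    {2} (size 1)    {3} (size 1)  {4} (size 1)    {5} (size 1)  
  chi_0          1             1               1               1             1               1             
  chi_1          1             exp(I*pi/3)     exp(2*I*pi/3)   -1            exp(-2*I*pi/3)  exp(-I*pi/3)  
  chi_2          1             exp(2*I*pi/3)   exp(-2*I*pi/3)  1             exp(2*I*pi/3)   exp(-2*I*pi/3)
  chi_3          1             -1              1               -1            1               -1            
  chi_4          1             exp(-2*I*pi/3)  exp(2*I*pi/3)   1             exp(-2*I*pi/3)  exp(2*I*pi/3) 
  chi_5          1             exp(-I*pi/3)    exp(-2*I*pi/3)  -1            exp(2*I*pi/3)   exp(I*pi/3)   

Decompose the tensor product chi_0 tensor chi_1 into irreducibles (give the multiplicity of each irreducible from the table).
chi_0 tensor chi_1 = chi_1 (all other irreducibles have multiplicity 0).

Derivation: The character of a tensor product is the pointwise product (chi_0 * chi_1)(C) = chi_0(C) * chi_1(C):
  {0}: (1)*(1), {1}: (1)*(exp(I*pi/3)), {2}: (1)*(exp(2*I*pi/3)), {3}: (1)*(-1), {4}: (1)*(exp(-2*I*pi/3)), {5}: (1)*(exp(-I*pi/3))
so (chi_0 * chi_1) takes values
  {0} -> 1, {1} -> exp(I*pi/3), {2} -> exp(2*I*pi/3), {3} -> -1, {4} -> exp(-2*I*pi/3), {5} -> exp(-I*pi/3).
Now take the inner product of this character with each irreducible chi from the table, <chi_0*chi_1, chi> = (1/6) sum_C |C| (chi_0*chi_1)(C) conj(chi(C)):
  <chi_0*chi_1, chi_0> = (1/6)[1*(1)*conj(1) + 1*(exp(I*pi/3))*conj(1) + 1*(exp(2*I*pi/3))*conj(1) + 1*(-1)*conj(1) + 1*(exp(-2*I*pi/3))*conj(1) + 1*(exp(-I*pi/3))*conj(1)]
      = (1/6)[(1) + (exp(I*pi/3)) + (exp(2*I*pi/3)) + (-1) + (exp(-2*I*pi/3)) + (exp(-I*pi/3))] = 0/6 = 0
  <chi_0*chi_1, chi_1> = (1/6)[1*(1)*conj(1) + 1*(exp(I*pi/3))*conj(exp(I*pi/3)) + 1*(exp(2*I*pi/3))*conj(exp(2*I*pi/3)) + 1*(-1)*conj(-1) + 1*(exp(-2*I*pi/3))*conj(exp(-2*I*pi/3)) + 1*(exp(-I*pi/3))*conj(exp(-I*pi/3))]
      = (1/6)[(1) + (1) + (1) + (1) + (1) + (1)] = 6/6 = 1
  <chi_0*chi_1, chi_2> = (1/6)[1*(1)*conj(1) + 1*(exp(I*pi/3))*conj(exp(2*I*pi/3)) + 1*(exp(2*I*pi/3))*conj(exp(-2*I*pi/3)) + 1*(-1)*conj(1) + 1*(exp(-2*I*pi/3))*conj(exp(2*I*pi/3)) + 1*(exp(-I*pi/3))*conj(exp(-2*I*pi/3))]
      = (1/6)[(1) + (exp(-I*pi/3)) + (exp(-2*I*pi/3)) + (-1) + (exp(2*I*pi/3)) + (exp(I*pi/3))] = 0/6 = 0
  <chi_0*chi_1, chi_3> = (1/6)[1*(1)*conj(1) + 1*(exp(I*pi/3))*conj(-1) + 1*(exp(2*I*pi/3))*conj(1) + 1*(-1)*conj(-1) + 1*(exp(-2*I*pi/3))*conj(1) + 1*(exp(-I*pi/3))*conj(-1)]
      = (1/6)[(1) + (-exp(I*pi/3)) + (exp(2*I*pi/3)) + (1) + (exp(-2*I*pi/3)) + (-exp(-I*pi/3))] = 0/6 = 0
  <chi_0*chi_1, chi_4> = (1/6)[1*(1)*conj(1) + 1*(exp(I*pi/3))*conj(exp(-2*I*pi/3)) + 1*(exp(2*I*pi/3))*conj(exp(2*I*pi/3)) + 1*(-1)*conj(1) + 1*(exp(-2*I*pi/3))*conj(exp(-2*I*pi/3)) + 1*(exp(-I*pi/3))*conj(exp(2*I*pi/3))]
      = (1/6)[(1) + (-1) + (1) + (-1) + (1) + (-1)] = 0/6 = 0
  <chi_0*chi_1, chi_5> = (1/6)[1*(1)*conj(1) + 1*(exp(I*pi/3))*conj(exp(-I*pi/3)) + 1*(exp(2*I*pi/3))*conj(exp(-2*I*pi/3)) + 1*(-1)*conj(-1) + 1*(exp(-2*I*pi/3))*conj(exp(2*I*pi/3)) + 1*(exp(-I*pi/3))*conj(exp(I*pi/3))]
      = (1/6)[(1) + (exp(2*I*pi/3)) + (exp(-2*I*pi/3)) + (1) + (exp(2*I*pi/3)) + (exp(-2*I*pi/3))] = 0/6 = 0
(Exp terms are combined using exp(i*s)*conj(exp(i*t)) = exp(i*(s-t)), and sums of them are collapsed using the identity that for every m > 1 the m distinct m-th roots of unity sum to 0, e.g. 1 + exp(2*I*pi/3) + exp(-2*I*pi/3) = 0.)
Hence the multiplicities are chi_1: 1. Dimension check: dim(chi_0)*dim(chi_1) = 1*1 = 1 and sum (mult * dim) = 1*1 = 1.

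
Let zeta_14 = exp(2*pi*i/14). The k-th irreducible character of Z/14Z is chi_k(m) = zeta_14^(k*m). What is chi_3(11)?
chi_3(11) = zeta_14^33 = exp(5*I*pi/7)

Details: chi_3(11) = zeta_14^(3*11) = zeta_14^33. Since zeta_14^14 = 1, this equals zeta_14^5 = exp(2*pi*i*5/14) = exp(5*I*pi/7).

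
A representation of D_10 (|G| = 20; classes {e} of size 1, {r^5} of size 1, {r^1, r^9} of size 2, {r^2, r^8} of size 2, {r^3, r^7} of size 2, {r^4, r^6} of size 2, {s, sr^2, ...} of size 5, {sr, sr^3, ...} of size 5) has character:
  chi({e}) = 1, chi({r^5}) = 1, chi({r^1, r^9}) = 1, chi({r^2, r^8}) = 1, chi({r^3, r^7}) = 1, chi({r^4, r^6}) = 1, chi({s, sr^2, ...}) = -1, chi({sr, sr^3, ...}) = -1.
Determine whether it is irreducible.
Irreducible: <chi, chi> = 1.

Why: <chi, chi> = (1/|G|) sum_C |C| * |chi(C)|^2 = (1/20)[1*|1|^2 + 1*|1|^2 + 2*|1|^2 + 2*|1|^2 + 2*|1|^2 + 2*|1|^2 + 5*|-1|^2 + 5*|-1|^2]
  = (1/20)[(1) + (1) + (2) + (2) + (2) + (2) + (5) + (5)] = 20/20 = 1.
A character is irreducible iff <chi, chi> = 1, so this representation is irreducible.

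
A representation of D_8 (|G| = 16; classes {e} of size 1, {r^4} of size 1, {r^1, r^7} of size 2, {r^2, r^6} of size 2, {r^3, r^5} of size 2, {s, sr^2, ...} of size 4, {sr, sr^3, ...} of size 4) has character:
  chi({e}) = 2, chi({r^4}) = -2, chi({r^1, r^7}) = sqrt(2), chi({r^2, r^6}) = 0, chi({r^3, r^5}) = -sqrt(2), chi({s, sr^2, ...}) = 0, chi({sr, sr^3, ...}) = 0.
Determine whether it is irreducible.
Irreducible: <chi, chi> = 1.

Working: <chi, chi> = (1/|G|) sum_C |C| * |chi(C)|^2 = (1/16)[1*|2|^2 + 1*|-2|^2 + 2*|sqrt(2)|^2 + 2*|0|^2 + 2*|-sqrt(2)|^2 + 4*|0|^2 + 4*|0|^2]
  = (1/16)[(4) + (4) + (4) + (0) + (4) + (0) + (0)] = 16/16 = 1.
A character is irreducible iff <chi, chi> = 1, so this representation is irreducible.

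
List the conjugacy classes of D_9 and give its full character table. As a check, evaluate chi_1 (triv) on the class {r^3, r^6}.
Conjugacy classes: {e} of size 1, {r^1, r^8} of size 2, {r^2, r^7} of size 2, {r^3, r^6} of size 2, {r^4, r^5} of size 2, {s, sr, ..., sr^8} of size 9.
Character table:
  irrep \ class              {e} (size 1)  {r^1, r^8} (size 2)  {r^2, r^7} (size 2)  {r^3, r^6} (size 2)  {r^4, r^5} (size 2)  {s, sr, ..., sr^8} (size 9)
  chi_1 (triv)               1             1                    1                    1                    1                    1                          
  chi_2 (sign: r->1, s->-1)  1             1                    1                    1                    1                    -1                         
  chi_3 (2d, j=1)            2             2*cos(2*pi/9)        2*cos(4*pi/9)        -1                   -2*cos(pi/9)         0                          
  chi_4 (2d, j=2)            2             2*cos(4*pi/9)        -2*cos(pi/9)         -1                   2*cos(2*pi/9)        0                          
  chi_5 (2d, j=3)            2             -1                   -1                   2                    -1                   0                          
  chi_6 (2d, j=4)            2             -2*cos(pi/9)         2*cos(2*pi/9)        -1                   2*cos(4*pi/9)        0                          

Spot check: chi_1 (triv) on {r^3, r^6} = 1.

Why: D_9 has order 2*9 = 18 with 6 conjugacy classes, hence 6 irreducibles. Sum of squared dims 1 + 1 + 4 + 4 + 4 + 4 = 18 = |G|. Linear characters come from the abelianisation; the 2-dimensional irreps have character r^k -> 2*cos(2*pi*j*k/9), reflections -> 0.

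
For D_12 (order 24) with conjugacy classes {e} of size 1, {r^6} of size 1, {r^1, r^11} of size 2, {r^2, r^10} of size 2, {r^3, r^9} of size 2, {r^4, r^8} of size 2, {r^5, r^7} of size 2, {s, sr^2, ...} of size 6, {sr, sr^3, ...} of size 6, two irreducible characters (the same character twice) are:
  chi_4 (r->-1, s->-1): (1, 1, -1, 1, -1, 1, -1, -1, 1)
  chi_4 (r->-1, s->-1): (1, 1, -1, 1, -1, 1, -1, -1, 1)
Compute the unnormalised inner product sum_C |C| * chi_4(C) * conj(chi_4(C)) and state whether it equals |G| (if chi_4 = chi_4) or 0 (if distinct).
Sum = 24 = |G| = 24; so <chi_4, chi_4> = 1 (norm-1 confirms irreducibility).

Why: Compute term by term over conjugacy classes (|C| * chi_4(C) * conj(chi_4(C))):
  1*(1)*conj(1) + 1*(1)*conj(1) + 2*(-1)*conj(-1) + 2*(1)*conj(1) + 2*(-1)*conj(-1) + 2*(1)*conj(1) + 2*(-1)*conj(-1) + 6*(-1)*conj(-1) + 6*(1)*conj(1)
  = (1) + (1) + (2) + (2) + (2) + (2) + (2) + (6) + (6)
  = 24.
Dividing by |G| = 24 gives 24/24 = 1, matching the row-orthogonality relation <chi_4, chi_4> = [chi_4 = chi_4].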